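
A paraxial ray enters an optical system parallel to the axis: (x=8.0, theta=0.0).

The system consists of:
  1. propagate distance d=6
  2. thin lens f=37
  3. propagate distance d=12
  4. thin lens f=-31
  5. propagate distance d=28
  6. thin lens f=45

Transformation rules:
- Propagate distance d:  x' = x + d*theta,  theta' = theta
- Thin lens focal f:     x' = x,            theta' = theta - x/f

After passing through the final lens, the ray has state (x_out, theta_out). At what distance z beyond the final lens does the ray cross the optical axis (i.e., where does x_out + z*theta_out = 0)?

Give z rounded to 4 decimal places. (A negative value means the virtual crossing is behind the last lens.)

Initial: x=8.0000 theta=0.0000
After 1 (propagate distance d=6): x=8.0000 theta=0.0000
After 2 (thin lens f=37): x=8.0000 theta=-8/37 (≈-0.2162)
After 3 (propagate distance d=12): x=200/37 (≈5.4054) theta=-8/37 (≈-0.2162)
After 4 (thin lens f=-31): x=200/37 (≈5.4054) theta=-48/1147 (≈-0.0418)
After 5 (propagate distance d=28): x=4856/1147 (≈4.2337) theta=-48/1147 (≈-0.0418)
After 6 (thin lens f=45): x=4856/1147 (≈4.2337) theta=-7016/51615 (≈-0.1359)
z_focus = -x_out/theta_out = -(4856/1147)/(-7016/51615) = 27315/877 ≈ 31.1460
Rounded to 4 decimal places: z = 31.1460

Answer: 31.1460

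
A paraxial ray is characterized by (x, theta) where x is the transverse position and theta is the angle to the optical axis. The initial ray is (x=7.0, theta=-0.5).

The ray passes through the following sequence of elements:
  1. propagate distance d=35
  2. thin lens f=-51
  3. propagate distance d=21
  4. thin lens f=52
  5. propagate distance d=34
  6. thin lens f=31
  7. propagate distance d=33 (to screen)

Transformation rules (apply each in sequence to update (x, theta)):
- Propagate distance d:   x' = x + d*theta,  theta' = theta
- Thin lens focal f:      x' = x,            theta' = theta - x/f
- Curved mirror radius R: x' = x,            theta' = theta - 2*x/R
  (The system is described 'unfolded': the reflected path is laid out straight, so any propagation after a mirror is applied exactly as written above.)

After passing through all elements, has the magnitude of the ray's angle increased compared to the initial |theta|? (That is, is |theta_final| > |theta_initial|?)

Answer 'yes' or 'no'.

Answer: yes

Derivation:
Initial: x=7.0000 theta=-0.5000
After 1 (propagate distance d=35): x=-10.5000 theta=-0.5000
After 2 (thin lens f=-51): x=-10.5000 theta=-12/17 (≈-0.7059)
After 3 (propagate distance d=21): x=-861/34 (≈-25.3235) theta=-12/17 (≈-0.7059)
After 4 (thin lens f=52): x=-861/34 (≈-25.3235) theta=-387/1768 (≈-0.2189)
After 5 (propagate distance d=34): x=-28965/884 (≈-32.7658) theta=-387/1768 (≈-0.2189)
After 6 (thin lens f=31): x=-28965/884 (≈-32.7658) theta=45933/54808 (≈0.8381)
After 7 (propagate distance d=33 (to screen)): x=-16473/3224 (≈-5.1095) theta=45933/54808 (≈0.8381)
|theta_initial|=0.5000 |theta_final|=45933/54808 (≈0.8381) -> increased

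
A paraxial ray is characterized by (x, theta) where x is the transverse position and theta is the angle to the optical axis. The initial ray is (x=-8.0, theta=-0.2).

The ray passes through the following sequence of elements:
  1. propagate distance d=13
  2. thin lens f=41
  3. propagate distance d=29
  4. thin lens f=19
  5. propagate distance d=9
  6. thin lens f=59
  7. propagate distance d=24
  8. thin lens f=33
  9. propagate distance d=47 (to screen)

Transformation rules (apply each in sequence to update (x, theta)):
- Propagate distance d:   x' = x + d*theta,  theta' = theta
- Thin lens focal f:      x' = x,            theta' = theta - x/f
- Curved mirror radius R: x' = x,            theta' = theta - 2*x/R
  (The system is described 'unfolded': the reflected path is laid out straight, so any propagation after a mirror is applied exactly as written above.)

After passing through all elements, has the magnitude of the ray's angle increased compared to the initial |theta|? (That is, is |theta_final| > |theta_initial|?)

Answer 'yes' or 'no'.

Initial: x=-8.0000 theta=-0.2000
After 1 (propagate distance d=13): x=-10.6000 theta=-0.2000
After 2 (thin lens f=41): x=-10.6000 theta=12/205 (≈0.0585)
After 3 (propagate distance d=29): x=-365/41 (≈-8.9024) theta=12/205 (≈0.0585)
After 4 (thin lens f=19): x=-365/41 (≈-8.9024) theta=2053/3895 (≈0.5271)
After 5 (propagate distance d=9): x=-16198/3895 (≈-4.1587) theta=2053/3895 (≈0.5271)
After 6 (thin lens f=59): x=-16198/3895 (≈-4.1587) theta=27465/45961 (≈0.5976)
After 7 (propagate distance d=24): x=2340118/229805 (≈10.1831) theta=27465/45961 (≈0.5976)
After 8 (thin lens f=33): x=2340118/229805 (≈10.1831) theta=199237/689415 (≈0.2890)
After 9 (propagate distance d=47 (to screen)): x=16384493/689415 (≈23.7658) theta=199237/689415 (≈0.2890)
|theta_initial|=0.2000 |theta_final|=199237/689415 (≈0.2890) -> increased

Answer: yes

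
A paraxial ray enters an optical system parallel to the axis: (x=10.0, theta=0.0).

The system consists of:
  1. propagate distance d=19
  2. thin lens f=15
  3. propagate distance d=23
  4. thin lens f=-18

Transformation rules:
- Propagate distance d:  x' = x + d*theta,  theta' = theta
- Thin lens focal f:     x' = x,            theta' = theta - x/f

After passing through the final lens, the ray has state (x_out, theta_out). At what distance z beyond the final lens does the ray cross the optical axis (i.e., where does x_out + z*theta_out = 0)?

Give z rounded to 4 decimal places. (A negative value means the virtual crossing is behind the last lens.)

Answer: -5.5385

Derivation:
Initial: x=10.0000 theta=0.0000
After 1 (propagate distance d=19): x=10.0000 theta=0.0000
After 2 (thin lens f=15): x=10.0000 theta=-2/3 (≈-0.6667)
After 3 (propagate distance d=23): x=-16/3 (≈-5.3333) theta=-2/3 (≈-0.6667)
After 4 (thin lens f=-18): x=-16/3 (≈-5.3333) theta=-26/27 (≈-0.9630)
z_focus = -x_out/theta_out = -(-16/3)/(-26/27) = -72/13 ≈ -5.5385
Rounded to 4 decimal places: z = -5.5385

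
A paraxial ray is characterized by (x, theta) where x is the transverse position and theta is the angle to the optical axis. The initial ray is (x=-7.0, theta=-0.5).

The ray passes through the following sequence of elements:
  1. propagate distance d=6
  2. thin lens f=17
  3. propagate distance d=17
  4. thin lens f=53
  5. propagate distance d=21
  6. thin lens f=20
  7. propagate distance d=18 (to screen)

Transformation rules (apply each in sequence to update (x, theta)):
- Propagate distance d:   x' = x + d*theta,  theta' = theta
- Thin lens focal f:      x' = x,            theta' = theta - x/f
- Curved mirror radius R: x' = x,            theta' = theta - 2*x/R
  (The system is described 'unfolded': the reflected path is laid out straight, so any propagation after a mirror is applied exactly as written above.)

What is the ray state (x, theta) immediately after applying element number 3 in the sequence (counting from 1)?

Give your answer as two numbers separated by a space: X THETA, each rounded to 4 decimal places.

Initial: x=-7.0000 theta=-0.5000
After 1 (propagate distance d=6): x=-10.0000 theta=-0.5000
After 2 (thin lens f=17): x=-10.0000 theta=3/34 (≈0.0882)
After 3 (propagate distance d=17): x=-8.5000 theta=3/34 (≈0.0882)
Rounded to 4 decimal places: x = -8.5000, theta = 0.0882

Answer: -8.5000 0.0882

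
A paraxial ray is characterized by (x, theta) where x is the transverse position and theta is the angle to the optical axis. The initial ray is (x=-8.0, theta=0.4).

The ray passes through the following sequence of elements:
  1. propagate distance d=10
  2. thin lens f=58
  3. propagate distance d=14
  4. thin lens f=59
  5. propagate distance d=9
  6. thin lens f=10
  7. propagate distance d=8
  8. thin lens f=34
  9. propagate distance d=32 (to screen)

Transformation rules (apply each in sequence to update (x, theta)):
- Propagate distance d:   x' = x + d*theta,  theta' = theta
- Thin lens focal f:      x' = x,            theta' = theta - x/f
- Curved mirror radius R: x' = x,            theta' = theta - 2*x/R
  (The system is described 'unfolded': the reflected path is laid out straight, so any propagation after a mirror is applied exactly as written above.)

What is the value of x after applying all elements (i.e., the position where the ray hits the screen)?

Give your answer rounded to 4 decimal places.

Initial: x=-8.0000 theta=0.4000
After 1 (propagate distance d=10): x=-4.0000 theta=0.4000
After 2 (thin lens f=58): x=-4.0000 theta=68/145 (≈0.4690)
After 3 (propagate distance d=14): x=372/145 (≈2.5655) theta=68/145 (≈0.4690)
After 4 (thin lens f=59): x=372/145 (≈2.5655) theta=728/1711 (≈0.4255)
After 5 (propagate distance d=9): x=54708/8555 (≈6.3949) theta=728/1711 (≈0.4255)
After 6 (thin lens f=10): x=54708/8555 (≈6.3949) theta=-9154/42775 (≈-0.2140)
After 7 (propagate distance d=8): x=200308/42775 (≈4.6828) theta=-9154/42775 (≈-0.2140)
After 8 (thin lens f=34): x=200308/42775 (≈4.6828) theta=-255772/727175 (≈-0.3517)
After 9 (propagate distance d=32 (to screen)): x=-4779468/727175 (≈-6.5727) theta=-255772/727175 (≈-0.3517)
Rounded to 4 decimal places: x = -6.5727

Answer: -6.5727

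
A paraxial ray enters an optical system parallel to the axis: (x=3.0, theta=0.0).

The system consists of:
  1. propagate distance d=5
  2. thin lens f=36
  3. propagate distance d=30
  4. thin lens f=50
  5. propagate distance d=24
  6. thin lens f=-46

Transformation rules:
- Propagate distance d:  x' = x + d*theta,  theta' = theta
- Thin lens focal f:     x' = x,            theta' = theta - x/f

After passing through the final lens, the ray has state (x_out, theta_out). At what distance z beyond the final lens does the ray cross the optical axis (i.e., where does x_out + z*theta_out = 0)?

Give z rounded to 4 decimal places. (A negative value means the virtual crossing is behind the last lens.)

Initial: x=3.0000 theta=0.0000
After 1 (propagate distance d=5): x=3.0000 theta=0.0000
After 2 (thin lens f=36): x=3.0000 theta=-1/12 (≈-0.0833)
After 3 (propagate distance d=30): x=0.5000 theta=-1/12 (≈-0.0833)
After 4 (thin lens f=50): x=0.5000 theta=-7/75 (≈-0.0933)
After 5 (propagate distance d=24): x=-1.7400 theta=-7/75 (≈-0.0933)
After 6 (thin lens f=-46): x=-1.7400 theta=-181/1380 (≈-0.1312)
z_focus = -x_out/theta_out = -(-1.7400)/(-181/1380) = -12006/905 ≈ -13.2663
Rounded to 4 decimal places: z = -13.2663

Answer: -13.2663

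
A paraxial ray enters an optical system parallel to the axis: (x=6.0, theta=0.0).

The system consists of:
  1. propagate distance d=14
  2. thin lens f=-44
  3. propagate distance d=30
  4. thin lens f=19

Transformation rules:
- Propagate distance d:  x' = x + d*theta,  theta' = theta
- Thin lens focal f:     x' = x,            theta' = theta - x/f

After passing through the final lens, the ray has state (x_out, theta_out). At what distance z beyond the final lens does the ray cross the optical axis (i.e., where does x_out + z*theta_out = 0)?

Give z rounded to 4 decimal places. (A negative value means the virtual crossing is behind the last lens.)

Initial: x=6.0000 theta=0.0000
After 1 (propagate distance d=14): x=6.0000 theta=0.0000
After 2 (thin lens f=-44): x=6.0000 theta=3/22 (≈0.1364)
After 3 (propagate distance d=30): x=111/11 (≈10.0909) theta=3/22 (≈0.1364)
After 4 (thin lens f=19): x=111/11 (≈10.0909) theta=-15/38 (≈-0.3947)
z_focus = -x_out/theta_out = -(111/11)/(-15/38) = 1406/55 ≈ 25.5636
Rounded to 4 decimal places: z = 25.5636

Answer: 25.5636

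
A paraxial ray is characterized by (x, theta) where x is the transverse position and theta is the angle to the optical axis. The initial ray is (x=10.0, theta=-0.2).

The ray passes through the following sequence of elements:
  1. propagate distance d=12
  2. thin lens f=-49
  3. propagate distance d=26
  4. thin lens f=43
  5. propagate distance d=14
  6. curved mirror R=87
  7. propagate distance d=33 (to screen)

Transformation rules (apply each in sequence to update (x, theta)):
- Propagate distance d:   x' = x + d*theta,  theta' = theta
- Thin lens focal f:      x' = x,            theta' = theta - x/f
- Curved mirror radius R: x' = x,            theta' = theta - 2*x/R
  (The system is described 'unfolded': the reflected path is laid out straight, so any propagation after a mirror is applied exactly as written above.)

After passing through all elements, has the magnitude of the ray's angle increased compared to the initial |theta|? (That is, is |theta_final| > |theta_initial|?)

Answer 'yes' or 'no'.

Initial: x=10.0000 theta=-0.2000
After 1 (propagate distance d=12): x=7.6000 theta=-0.2000
After 2 (thin lens f=-49): x=7.6000 theta=-11/245 (≈-0.0449)
After 3 (propagate distance d=26): x=1576/245 (≈6.4327) theta=-11/245 (≈-0.0449)
After 4 (thin lens f=43): x=1576/245 (≈6.4327) theta=-2049/10535 (≈-0.1945)
After 5 (propagate distance d=14): x=39082/10535 (≈3.7097) theta=-2049/10535 (≈-0.1945)
After 6 (curved mirror R=87): x=39082/10535 (≈3.7097) theta=-256427/916545 (≈-0.2798)
After 7 (propagate distance d=33 (to screen)): x=-1687319/305515 (≈-5.5229) theta=-256427/916545 (≈-0.2798)
|theta_initial|=0.2000 |theta_final|=256427/916545 (≈0.2798) -> increased

Answer: yes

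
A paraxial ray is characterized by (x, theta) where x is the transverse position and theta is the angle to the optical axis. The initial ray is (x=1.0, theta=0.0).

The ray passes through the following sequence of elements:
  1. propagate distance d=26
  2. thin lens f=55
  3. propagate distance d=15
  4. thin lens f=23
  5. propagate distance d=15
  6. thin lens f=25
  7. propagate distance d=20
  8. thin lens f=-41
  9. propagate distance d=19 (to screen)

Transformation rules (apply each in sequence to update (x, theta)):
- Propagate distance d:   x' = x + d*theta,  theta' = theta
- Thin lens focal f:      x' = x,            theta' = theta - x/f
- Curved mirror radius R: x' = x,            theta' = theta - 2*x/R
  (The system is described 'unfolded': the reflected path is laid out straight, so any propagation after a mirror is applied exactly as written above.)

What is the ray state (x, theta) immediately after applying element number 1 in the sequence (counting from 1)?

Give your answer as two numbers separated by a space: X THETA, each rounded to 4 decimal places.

Initial: x=1.0000 theta=0.0000
After 1 (propagate distance d=26): x=1.0000 theta=0.0000
Rounded to 4 decimal places: x = 1.0000, theta = 0.0000

Answer: 1.0000 0.0000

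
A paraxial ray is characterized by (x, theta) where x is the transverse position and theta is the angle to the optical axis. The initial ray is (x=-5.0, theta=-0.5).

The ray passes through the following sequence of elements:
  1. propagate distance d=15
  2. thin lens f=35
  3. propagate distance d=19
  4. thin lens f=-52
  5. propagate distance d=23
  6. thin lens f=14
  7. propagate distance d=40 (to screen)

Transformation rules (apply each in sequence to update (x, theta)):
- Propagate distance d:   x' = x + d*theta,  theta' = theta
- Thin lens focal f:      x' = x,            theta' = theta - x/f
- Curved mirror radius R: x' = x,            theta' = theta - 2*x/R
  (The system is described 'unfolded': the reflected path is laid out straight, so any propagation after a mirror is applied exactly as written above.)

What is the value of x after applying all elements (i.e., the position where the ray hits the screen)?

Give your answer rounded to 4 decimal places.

Answer: 29.4370

Derivation:
Initial: x=-5.0000 theta=-0.5000
After 1 (propagate distance d=15): x=-12.5000 theta=-0.5000
After 2 (thin lens f=35): x=-12.5000 theta=-1/7 (≈-0.1429)
After 3 (propagate distance d=19): x=-213/14 (≈-15.2143) theta=-1/7 (≈-0.1429)
After 4 (thin lens f=-52): x=-213/14 (≈-15.2143) theta=-317/728 (≈-0.4354)
After 5 (propagate distance d=23): x=-18367/728 (≈-25.2294) theta=-317/728 (≈-0.4354)
After 6 (thin lens f=14): x=-18367/728 (≈-25.2294) theta=13929/10192 (≈1.3667)
After 7 (propagate distance d=40 (to screen)): x=150011/5096 (≈29.4370) theta=13929/10192 (≈1.3667)
Rounded to 4 decimal places: x = 29.4370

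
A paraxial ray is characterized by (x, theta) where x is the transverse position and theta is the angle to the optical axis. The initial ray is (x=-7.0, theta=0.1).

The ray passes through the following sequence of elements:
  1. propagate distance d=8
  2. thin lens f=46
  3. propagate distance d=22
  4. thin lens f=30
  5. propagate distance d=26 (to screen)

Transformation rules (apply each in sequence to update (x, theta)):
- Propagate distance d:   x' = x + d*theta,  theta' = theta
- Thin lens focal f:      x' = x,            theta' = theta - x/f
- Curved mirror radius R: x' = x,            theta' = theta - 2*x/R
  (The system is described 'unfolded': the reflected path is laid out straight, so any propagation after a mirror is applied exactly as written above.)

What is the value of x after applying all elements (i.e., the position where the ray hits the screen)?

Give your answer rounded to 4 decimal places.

Answer: 5.9664

Derivation:
Initial: x=-7.0000 theta=0.1000
After 1 (propagate distance d=8): x=-6.2000 theta=0.1000
After 2 (thin lens f=46): x=-6.2000 theta=27/115 (≈0.2348)
After 3 (propagate distance d=22): x=-119/115 (≈-1.0348) theta=27/115 (≈0.2348)
After 4 (thin lens f=30): x=-119/115 (≈-1.0348) theta=929/3450 (≈0.2693)
After 5 (propagate distance d=26 (to screen)): x=10292/1725 (≈5.9664) theta=929/3450 (≈0.2693)
Rounded to 4 decimal places: x = 5.9664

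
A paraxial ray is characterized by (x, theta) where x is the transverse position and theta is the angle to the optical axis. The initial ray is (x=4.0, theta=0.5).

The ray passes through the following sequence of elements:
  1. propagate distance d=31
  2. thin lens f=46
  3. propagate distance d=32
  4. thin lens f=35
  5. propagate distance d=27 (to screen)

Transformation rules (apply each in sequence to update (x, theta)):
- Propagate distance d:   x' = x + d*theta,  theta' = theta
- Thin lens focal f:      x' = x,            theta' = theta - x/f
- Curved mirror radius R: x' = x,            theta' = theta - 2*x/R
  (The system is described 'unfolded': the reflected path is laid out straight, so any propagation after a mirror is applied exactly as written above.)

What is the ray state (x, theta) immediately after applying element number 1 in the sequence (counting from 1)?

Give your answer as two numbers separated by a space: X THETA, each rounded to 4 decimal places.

Answer: 19.5000 0.5000

Derivation:
Initial: x=4.0000 theta=0.5000
After 1 (propagate distance d=31): x=19.5000 theta=0.5000
Rounded to 4 decimal places: x = 19.5000, theta = 0.5000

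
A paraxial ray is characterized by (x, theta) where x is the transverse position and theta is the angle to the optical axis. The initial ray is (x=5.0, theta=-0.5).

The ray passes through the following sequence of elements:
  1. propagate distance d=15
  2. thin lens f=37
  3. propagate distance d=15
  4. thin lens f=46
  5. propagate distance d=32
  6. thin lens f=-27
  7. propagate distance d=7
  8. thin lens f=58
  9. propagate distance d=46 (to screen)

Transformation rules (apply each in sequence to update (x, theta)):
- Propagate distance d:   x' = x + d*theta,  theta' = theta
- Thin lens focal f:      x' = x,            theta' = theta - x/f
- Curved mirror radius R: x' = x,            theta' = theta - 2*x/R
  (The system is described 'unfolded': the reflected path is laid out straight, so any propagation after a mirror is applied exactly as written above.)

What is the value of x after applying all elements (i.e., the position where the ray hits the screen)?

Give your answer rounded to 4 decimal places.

Initial: x=5.0000 theta=-0.5000
After 1 (propagate distance d=15): x=-2.5000 theta=-0.5000
After 2 (thin lens f=37): x=-2.5000 theta=-16/37 (≈-0.4324)
After 3 (propagate distance d=15): x=-665/74 (≈-8.9865) theta=-16/37 (≈-0.4324)
After 4 (thin lens f=46): x=-665/74 (≈-8.9865) theta=-807/3404 (≈-0.2371)
After 5 (propagate distance d=32): x=-28207/1702 (≈-16.5729) theta=-807/3404 (≈-0.2371)
After 6 (thin lens f=-27): x=-28207/1702 (≈-16.5729) theta=-78203/91908 (≈-0.8509)
After 7 (propagate distance d=7): x=-2070599/91908 (≈-22.5290) theta=-78203/91908 (≈-0.8509)
After 8 (thin lens f=58): x=-2070599/91908 (≈-22.5290) theta=-821725/1776888 (≈-0.4625)
After 9 (propagate distance d=46 (to screen)): x=-788827/18009 (≈-43.8018) theta=-821725/1776888 (≈-0.4625)
Rounded to 4 decimal places: x = -43.8018

Answer: -43.8018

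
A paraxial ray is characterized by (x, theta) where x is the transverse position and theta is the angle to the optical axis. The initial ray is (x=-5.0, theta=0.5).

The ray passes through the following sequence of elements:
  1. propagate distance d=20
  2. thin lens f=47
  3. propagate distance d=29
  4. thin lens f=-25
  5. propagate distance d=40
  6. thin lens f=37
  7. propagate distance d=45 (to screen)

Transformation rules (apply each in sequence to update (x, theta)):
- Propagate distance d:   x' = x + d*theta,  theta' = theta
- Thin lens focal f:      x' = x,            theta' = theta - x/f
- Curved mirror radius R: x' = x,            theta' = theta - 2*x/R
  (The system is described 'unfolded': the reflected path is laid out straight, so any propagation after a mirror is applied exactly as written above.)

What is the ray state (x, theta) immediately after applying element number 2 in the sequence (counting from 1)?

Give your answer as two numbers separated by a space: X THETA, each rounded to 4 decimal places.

Answer: 5.0000 0.3936

Derivation:
Initial: x=-5.0000 theta=0.5000
After 1 (propagate distance d=20): x=5.0000 theta=0.5000
After 2 (thin lens f=47): x=5.0000 theta=37/94 (≈0.3936)
Rounded to 4 decimal places: x = 5.0000, theta = 0.3936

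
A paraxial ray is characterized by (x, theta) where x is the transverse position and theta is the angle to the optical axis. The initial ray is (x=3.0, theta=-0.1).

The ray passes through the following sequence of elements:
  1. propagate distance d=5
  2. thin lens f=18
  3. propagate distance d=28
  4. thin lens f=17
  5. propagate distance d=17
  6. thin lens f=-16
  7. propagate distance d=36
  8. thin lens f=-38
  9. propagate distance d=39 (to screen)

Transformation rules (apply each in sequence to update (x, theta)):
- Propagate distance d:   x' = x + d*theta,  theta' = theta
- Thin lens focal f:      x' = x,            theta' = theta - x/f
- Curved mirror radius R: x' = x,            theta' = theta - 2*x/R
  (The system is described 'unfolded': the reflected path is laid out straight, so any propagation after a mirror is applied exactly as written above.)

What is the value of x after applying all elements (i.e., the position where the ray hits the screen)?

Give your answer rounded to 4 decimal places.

Answer: -35.8021

Derivation:
Initial: x=3.0000 theta=-0.1000
After 1 (propagate distance d=5): x=2.5000 theta=-0.1000
After 2 (thin lens f=18): x=2.5000 theta=-43/180 (≈-0.2389)
After 3 (propagate distance d=28): x=-377/90 (≈-4.1889) theta=-43/180 (≈-0.2389)
After 4 (thin lens f=17): x=-377/90 (≈-4.1889) theta=23/3060 (≈0.0075)
After 5 (propagate distance d=17): x=-731/180 (≈-4.0611) theta=23/3060 (≈0.0075)
After 6 (thin lens f=-16): x=-731/180 (≈-4.0611) theta=-12059/48960 (≈-0.2463)
After 7 (propagate distance d=36): x=-158239/12240 (≈-12.9280) theta=-12059/48960 (≈-0.2463)
After 8 (thin lens f=-38): x=-158239/12240 (≈-12.9280) theta=-545599/930240 (≈-0.5865)
After 9 (propagate distance d=39 (to screen)): x=-6660905/186048 (≈-35.8021) theta=-545599/930240 (≈-0.5865)
Rounded to 4 decimal places: x = -35.8021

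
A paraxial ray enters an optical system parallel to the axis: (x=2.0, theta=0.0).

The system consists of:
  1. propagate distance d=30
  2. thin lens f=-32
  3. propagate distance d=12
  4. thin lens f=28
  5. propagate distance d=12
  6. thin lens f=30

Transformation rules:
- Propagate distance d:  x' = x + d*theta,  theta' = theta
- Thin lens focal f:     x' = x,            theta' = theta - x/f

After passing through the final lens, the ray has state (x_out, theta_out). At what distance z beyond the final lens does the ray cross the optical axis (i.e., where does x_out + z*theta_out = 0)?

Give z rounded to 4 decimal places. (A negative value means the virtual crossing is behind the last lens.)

Answer: 20.5263

Derivation:
Initial: x=2.0000 theta=0.0000
After 1 (propagate distance d=30): x=2.0000 theta=0.0000
After 2 (thin lens f=-32): x=2.0000 theta=0.0625
After 3 (propagate distance d=12): x=2.7500 theta=0.0625
After 4 (thin lens f=28): x=2.7500 theta=-1/28 (≈-0.0357)
After 5 (propagate distance d=12): x=65/28 (≈2.3214) theta=-1/28 (≈-0.0357)
After 6 (thin lens f=30): x=65/28 (≈2.3214) theta=-19/168 (≈-0.1131)
z_focus = -x_out/theta_out = -(65/28)/(-19/168) = 390/19 ≈ 20.5263
Rounded to 4 decimal places: z = 20.5263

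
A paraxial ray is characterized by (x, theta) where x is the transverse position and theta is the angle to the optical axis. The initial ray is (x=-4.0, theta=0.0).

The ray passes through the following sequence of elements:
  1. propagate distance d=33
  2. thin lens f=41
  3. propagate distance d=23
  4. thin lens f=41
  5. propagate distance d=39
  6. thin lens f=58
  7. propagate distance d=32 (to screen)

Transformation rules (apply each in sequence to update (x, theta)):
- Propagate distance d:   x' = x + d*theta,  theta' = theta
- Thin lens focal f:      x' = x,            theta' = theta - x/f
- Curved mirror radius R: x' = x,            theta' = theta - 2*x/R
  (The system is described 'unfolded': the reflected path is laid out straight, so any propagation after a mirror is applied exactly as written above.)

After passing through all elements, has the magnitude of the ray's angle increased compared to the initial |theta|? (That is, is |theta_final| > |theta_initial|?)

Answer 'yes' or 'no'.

Initial: x=-4.0000 theta=0.0000
After 1 (propagate distance d=33): x=-4.0000 theta=0.0000
After 2 (thin lens f=41): x=-4.0000 theta=4/41 (≈0.0976)
After 3 (propagate distance d=23): x=-72/41 (≈-1.7561) theta=4/41 (≈0.0976)
After 4 (thin lens f=41): x=-72/41 (≈-1.7561) theta=236/1681 (≈0.1404)
After 5 (propagate distance d=39): x=6252/1681 (≈3.7192) theta=236/1681 (≈0.1404)
After 6 (thin lens f=58): x=6252/1681 (≈3.7192) theta=3718/48749 (≈0.0763)
After 7 (propagate distance d=32 (to screen)): x=7324/1189 (≈6.1598) theta=3718/48749 (≈0.0763)
|theta_initial|=0.0000 |theta_final|=3718/48749 (≈0.0763) -> increased

Answer: yes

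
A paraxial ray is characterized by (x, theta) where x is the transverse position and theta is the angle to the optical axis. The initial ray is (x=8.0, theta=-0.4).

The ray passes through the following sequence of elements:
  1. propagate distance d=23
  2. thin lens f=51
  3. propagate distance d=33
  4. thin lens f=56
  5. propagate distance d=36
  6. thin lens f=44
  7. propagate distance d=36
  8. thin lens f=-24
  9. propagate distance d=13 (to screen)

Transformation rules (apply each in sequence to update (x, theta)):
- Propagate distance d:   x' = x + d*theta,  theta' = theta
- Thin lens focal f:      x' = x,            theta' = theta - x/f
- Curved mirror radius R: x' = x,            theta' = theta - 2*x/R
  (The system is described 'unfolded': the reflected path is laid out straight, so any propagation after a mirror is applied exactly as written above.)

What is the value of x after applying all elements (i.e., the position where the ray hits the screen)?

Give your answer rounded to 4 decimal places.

Initial: x=8.0000 theta=-0.4000
After 1 (propagate distance d=23): x=-1.2000 theta=-0.4000
After 2 (thin lens f=51): x=-1.2000 theta=-32/85 (≈-0.3765)
After 3 (propagate distance d=33): x=-1158/85 (≈-13.6235) theta=-32/85 (≈-0.3765)
After 4 (thin lens f=56): x=-1158/85 (≈-13.6235) theta=-317/2380 (≈-0.1332)
After 5 (propagate distance d=36): x=-10959/595 (≈-18.4185) theta=-317/2380 (≈-0.1332)
After 6 (thin lens f=44): x=-10959/595 (≈-18.4185) theta=1868/6545 (≈0.2854)
After 7 (propagate distance d=36): x=-53301/6545 (≈-8.1438) theta=1868/6545 (≈0.2854)
After 8 (thin lens f=-24): x=-53301/6545 (≈-8.1438) theta=-2823/52360 (≈-0.0539)
After 9 (propagate distance d=13 (to screen)): x=-463107/52360 (≈-8.8447) theta=-2823/52360 (≈-0.0539)
Rounded to 4 decimal places: x = -8.8447

Answer: -8.8447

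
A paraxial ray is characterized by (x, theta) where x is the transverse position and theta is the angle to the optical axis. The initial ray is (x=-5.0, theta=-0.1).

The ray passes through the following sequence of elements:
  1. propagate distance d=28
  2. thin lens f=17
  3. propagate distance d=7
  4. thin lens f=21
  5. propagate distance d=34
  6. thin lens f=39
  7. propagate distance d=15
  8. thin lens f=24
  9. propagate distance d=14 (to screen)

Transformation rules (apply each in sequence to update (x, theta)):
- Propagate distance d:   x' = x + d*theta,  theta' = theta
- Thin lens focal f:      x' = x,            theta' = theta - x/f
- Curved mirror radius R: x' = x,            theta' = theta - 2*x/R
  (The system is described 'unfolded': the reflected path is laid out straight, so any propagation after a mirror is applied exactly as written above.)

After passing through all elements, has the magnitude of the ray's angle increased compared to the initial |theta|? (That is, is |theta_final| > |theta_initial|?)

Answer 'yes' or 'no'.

Initial: x=-5.0000 theta=-0.1000
After 1 (propagate distance d=28): x=-7.8000 theta=-0.1000
After 2 (thin lens f=17): x=-7.8000 theta=61/170 (≈0.3588)
After 3 (propagate distance d=7): x=-899/170 (≈-5.2882) theta=61/170 (≈0.3588)
After 4 (thin lens f=21): x=-899/170 (≈-5.2882) theta=218/357 (≈0.6106)
After 5 (propagate distance d=34): x=55241/3570 (≈15.4737) theta=218/357 (≈0.6106)
After 6 (thin lens f=39): x=55241/3570 (≈15.4737) theta=29779/139230 (≈0.2139)
After 7 (propagate distance d=15): x=433514/23205 (≈18.6819) theta=29779/139230 (≈0.2139)
After 8 (thin lens f=24): x=433514/23205 (≈18.6819) theta=-1321/2340 (≈-0.5645)
After 9 (propagate distance d=14 (to screen)): x=1500691/139230 (≈10.7785) theta=-1321/2340 (≈-0.5645)
|theta_initial|=0.1000 |theta_final|=1321/2340 (≈0.5645) -> increased

Answer: yes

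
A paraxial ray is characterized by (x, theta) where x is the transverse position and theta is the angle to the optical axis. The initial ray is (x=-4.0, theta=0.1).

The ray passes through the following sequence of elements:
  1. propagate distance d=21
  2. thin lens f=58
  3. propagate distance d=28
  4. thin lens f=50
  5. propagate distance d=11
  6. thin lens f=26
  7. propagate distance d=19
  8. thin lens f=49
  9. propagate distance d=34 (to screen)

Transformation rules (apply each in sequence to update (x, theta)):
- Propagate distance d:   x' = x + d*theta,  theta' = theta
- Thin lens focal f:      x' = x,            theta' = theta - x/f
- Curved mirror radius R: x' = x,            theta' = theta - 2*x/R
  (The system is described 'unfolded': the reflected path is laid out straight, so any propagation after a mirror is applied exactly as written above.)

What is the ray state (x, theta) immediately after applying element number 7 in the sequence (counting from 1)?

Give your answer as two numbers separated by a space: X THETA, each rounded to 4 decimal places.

Initial: x=-4.0000 theta=0.1000
After 1 (propagate distance d=21): x=-1.9000 theta=0.1000
After 2 (thin lens f=58): x=-1.9000 theta=77/580 (≈0.1328)
After 3 (propagate distance d=28): x=527/290 (≈1.8172) theta=77/580 (≈0.1328)
After 4 (thin lens f=50): x=527/290 (≈1.8172) theta=699/7250 (≈0.0964)
After 5 (propagate distance d=11): x=10432/3625 (≈2.8778) theta=699/7250 (≈0.0964)
After 6 (thin lens f=26): x=10432/3625 (≈2.8778) theta=-269/18850 (≈-0.0143)
After 7 (propagate distance d=19): x=245677/94250 (≈2.6067) theta=-269/18850 (≈-0.0143)
Rounded to 4 decimal places: x = 2.6067, theta = -0.0143

Answer: 2.6067 -0.0143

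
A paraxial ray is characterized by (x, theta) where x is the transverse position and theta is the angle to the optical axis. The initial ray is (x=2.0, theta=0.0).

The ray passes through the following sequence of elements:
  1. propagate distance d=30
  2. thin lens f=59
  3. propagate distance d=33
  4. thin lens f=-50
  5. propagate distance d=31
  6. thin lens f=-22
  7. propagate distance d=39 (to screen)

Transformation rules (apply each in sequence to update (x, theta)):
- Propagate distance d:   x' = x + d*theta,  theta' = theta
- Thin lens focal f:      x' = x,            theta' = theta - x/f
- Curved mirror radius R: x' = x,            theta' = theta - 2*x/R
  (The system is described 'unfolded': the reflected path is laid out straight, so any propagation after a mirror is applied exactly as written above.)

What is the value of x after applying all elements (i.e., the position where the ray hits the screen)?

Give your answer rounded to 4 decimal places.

Answer: 0.4106

Derivation:
Initial: x=2.0000 theta=0.0000
After 1 (propagate distance d=30): x=2.0000 theta=0.0000
After 2 (thin lens f=59): x=2.0000 theta=-2/59 (≈-0.0339)
After 3 (propagate distance d=33): x=52/59 (≈0.8814) theta=-2/59 (≈-0.0339)
After 4 (thin lens f=-50): x=52/59 (≈0.8814) theta=-24/1475 (≈-0.0163)
After 5 (propagate distance d=31): x=556/1475 (≈0.3769) theta=-24/1475 (≈-0.0163)
After 6 (thin lens f=-22): x=556/1475 (≈0.3769) theta=14/16225 (≈0.0009)
After 7 (propagate distance d=39 (to screen)): x=6662/16225 (≈0.4106) theta=14/16225 (≈0.0009)
Rounded to 4 decimal places: x = 0.4106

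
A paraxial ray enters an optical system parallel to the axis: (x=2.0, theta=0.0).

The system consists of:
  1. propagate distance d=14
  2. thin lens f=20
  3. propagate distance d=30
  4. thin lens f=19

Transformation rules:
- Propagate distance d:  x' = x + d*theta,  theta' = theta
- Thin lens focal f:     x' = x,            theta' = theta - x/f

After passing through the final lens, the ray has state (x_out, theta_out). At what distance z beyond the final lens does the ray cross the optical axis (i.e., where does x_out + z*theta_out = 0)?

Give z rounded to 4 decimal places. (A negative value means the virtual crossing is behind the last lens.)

Initial: x=2.0000 theta=0.0000
After 1 (propagate distance d=14): x=2.0000 theta=0.0000
After 2 (thin lens f=20): x=2.0000 theta=-0.1000
After 3 (propagate distance d=30): x=-1.0000 theta=-0.1000
After 4 (thin lens f=19): x=-1.0000 theta=-9/190 (≈-0.0474)
z_focus = -x_out/theta_out = -(-1.0000)/(-9/190) = -190/9 ≈ -21.1111
Rounded to 4 decimal places: z = -21.1111

Answer: -21.1111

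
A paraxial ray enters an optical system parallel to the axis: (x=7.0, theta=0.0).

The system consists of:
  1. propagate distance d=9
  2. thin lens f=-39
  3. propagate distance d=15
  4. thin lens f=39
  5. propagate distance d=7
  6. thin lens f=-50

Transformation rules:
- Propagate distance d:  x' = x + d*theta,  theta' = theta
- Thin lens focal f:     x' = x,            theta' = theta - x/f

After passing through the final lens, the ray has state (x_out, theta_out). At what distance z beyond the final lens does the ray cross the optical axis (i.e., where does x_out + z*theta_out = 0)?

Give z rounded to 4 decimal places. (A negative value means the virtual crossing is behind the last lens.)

Initial: x=7.0000 theta=0.0000
After 1 (propagate distance d=9): x=7.0000 theta=0.0000
After 2 (thin lens f=-39): x=7.0000 theta=7/39 (≈0.1795)
After 3 (propagate distance d=15): x=126/13 (≈9.6923) theta=7/39 (≈0.1795)
After 4 (thin lens f=39): x=126/13 (≈9.6923) theta=-35/507 (≈-0.0690)
After 5 (propagate distance d=7): x=4669/507 (≈9.2091) theta=-35/507 (≈-0.0690)
After 6 (thin lens f=-50): x=4669/507 (≈9.2091) theta=973/8450 (≈0.1151)
z_focus = -x_out/theta_out = -(4669/507)/(973/8450) = -33350/417 ≈ -79.9760
Rounded to 4 decimal places: z = -79.9760

Answer: -79.9760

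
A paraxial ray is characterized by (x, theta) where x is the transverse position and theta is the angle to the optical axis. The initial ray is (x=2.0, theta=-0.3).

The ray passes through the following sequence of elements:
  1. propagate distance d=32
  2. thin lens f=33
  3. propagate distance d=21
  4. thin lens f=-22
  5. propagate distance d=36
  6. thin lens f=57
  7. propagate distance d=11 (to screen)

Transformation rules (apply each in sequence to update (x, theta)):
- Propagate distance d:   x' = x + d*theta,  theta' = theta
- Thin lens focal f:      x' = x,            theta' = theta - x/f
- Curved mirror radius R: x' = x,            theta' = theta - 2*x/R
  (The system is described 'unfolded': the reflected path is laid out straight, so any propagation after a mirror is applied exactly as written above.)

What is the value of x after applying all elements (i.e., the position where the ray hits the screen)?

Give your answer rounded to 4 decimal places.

Answer: -26.6071

Derivation:
Initial: x=2.0000 theta=-0.3000
After 1 (propagate distance d=32): x=-7.6000 theta=-0.3000
After 2 (thin lens f=33): x=-7.6000 theta=-23/330 (≈-0.0697)
After 3 (propagate distance d=21): x=-997/110 (≈-9.0636) theta=-23/330 (≈-0.0697)
After 4 (thin lens f=-22): x=-997/110 (≈-9.0636) theta=-3497/7260 (≈-0.4817)
After 5 (propagate distance d=36): x=-31949/1210 (≈-26.4041) theta=-3497/7260 (≈-0.4817)
After 6 (thin lens f=57): x=-31949/1210 (≈-26.4041) theta=-509/27588 (≈-0.0185)
After 7 (propagate distance d=11 (to screen)): x=-3670181/137940 (≈-26.6071) theta=-509/27588 (≈-0.0185)
Rounded to 4 decimal places: x = -26.6071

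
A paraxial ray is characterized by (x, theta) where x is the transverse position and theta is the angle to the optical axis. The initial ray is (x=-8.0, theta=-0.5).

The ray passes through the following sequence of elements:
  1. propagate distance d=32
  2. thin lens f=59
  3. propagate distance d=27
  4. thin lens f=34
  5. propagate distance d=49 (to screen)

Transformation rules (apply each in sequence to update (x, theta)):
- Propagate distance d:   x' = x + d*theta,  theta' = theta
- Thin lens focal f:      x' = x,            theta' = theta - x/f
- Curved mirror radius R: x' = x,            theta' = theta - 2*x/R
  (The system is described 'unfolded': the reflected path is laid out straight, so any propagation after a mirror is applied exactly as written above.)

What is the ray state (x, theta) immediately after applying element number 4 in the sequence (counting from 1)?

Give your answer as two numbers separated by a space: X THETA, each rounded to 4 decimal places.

Initial: x=-8.0000 theta=-0.5000
After 1 (propagate distance d=32): x=-24.0000 theta=-0.5000
After 2 (thin lens f=59): x=-24.0000 theta=-11/118 (≈-0.0932)
After 3 (propagate distance d=27): x=-3129/118 (≈-26.5169) theta=-11/118 (≈-0.0932)
After 4 (thin lens f=34): x=-3129/118 (≈-26.5169) theta=2755/4012 (≈0.6867)
Rounded to 4 decimal places: x = -26.5169, theta = 0.6867

Answer: -26.5169 0.6867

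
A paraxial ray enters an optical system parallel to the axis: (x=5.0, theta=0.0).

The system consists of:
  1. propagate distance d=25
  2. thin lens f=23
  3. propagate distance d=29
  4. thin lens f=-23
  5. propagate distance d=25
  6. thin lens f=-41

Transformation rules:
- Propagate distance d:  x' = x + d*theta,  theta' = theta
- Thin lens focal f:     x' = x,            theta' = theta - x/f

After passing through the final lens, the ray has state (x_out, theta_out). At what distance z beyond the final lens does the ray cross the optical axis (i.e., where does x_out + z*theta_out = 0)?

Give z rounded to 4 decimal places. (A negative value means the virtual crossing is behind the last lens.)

Initial: x=5.0000 theta=0.0000
After 1 (propagate distance d=25): x=5.0000 theta=0.0000
After 2 (thin lens f=23): x=5.0000 theta=-5/23 (≈-0.2174)
After 3 (propagate distance d=29): x=-30/23 (≈-1.3043) theta=-5/23 (≈-0.2174)
After 4 (thin lens f=-23): x=-30/23 (≈-1.3043) theta=-145/529 (≈-0.2741)
After 5 (propagate distance d=25): x=-4315/529 (≈-8.1569) theta=-145/529 (≈-0.2741)
After 6 (thin lens f=-41): x=-4315/529 (≈-8.1569) theta=-10260/21689 (≈-0.4731)
z_focus = -x_out/theta_out = -(-4315/529)/(-10260/21689) = -35383/2052 ≈ -17.2432
Rounded to 4 decimal places: z = -17.2432

Answer: -17.2432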